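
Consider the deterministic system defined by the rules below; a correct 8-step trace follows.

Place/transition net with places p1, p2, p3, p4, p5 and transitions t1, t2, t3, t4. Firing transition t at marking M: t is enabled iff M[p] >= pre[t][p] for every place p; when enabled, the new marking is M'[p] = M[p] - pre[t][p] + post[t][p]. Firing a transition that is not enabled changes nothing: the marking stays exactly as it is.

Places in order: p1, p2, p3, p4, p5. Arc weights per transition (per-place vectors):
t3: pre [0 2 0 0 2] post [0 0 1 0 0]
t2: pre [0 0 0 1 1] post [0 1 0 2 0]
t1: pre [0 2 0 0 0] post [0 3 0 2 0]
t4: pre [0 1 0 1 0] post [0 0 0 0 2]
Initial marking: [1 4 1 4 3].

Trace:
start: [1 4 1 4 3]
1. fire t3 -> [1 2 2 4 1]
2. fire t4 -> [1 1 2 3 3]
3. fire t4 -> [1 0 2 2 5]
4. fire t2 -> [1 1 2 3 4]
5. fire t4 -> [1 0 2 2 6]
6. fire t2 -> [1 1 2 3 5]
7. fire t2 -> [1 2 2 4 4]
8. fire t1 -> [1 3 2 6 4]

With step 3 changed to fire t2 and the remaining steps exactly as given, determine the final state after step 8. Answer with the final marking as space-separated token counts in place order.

(re-executing from step 3 with the substitution; state before step 3: [1 1 2 3 3])
3. fire t2 -> [1 2 2 4 2]
4. fire t2 -> [1 3 2 5 1]
5. fire t4 -> [1 2 2 4 3]
6. fire t2 -> [1 3 2 5 2]
7. fire t2 -> [1 4 2 6 1]
8. fire t1 -> [1 5 2 8 1]

1 5 2 8 1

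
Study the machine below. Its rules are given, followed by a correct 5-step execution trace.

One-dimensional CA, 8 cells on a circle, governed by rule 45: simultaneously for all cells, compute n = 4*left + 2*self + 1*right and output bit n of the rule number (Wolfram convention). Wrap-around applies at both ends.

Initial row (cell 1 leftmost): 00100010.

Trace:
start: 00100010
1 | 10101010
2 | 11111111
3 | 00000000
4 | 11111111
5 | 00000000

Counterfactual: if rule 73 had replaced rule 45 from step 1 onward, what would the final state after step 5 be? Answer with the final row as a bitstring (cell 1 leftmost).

10001000

(re-executing steps 1..5 under rule 73; state before step 1: 00100010)
1 | 10001000
2 | 00100010
3 | 10001000
4 | 00100010
5 | 10001000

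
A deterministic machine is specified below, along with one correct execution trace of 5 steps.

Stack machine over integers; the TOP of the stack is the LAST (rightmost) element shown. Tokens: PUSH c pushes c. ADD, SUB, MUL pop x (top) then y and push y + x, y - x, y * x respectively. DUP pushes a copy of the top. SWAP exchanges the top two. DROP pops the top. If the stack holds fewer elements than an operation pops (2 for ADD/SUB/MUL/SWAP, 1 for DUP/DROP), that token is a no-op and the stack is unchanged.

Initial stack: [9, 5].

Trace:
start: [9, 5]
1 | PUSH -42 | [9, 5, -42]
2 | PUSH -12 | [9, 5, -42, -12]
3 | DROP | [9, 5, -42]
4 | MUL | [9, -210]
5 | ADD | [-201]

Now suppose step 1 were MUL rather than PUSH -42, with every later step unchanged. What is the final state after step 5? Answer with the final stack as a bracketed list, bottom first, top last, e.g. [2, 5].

[45]

(re-executing from step 1 with the substitution; state before step 1: [9, 5])
1 | MUL | [45]
2 | PUSH -12 | [45, -12]
3 | DROP | [45]
4 | MUL | [45]
5 | ADD | [45]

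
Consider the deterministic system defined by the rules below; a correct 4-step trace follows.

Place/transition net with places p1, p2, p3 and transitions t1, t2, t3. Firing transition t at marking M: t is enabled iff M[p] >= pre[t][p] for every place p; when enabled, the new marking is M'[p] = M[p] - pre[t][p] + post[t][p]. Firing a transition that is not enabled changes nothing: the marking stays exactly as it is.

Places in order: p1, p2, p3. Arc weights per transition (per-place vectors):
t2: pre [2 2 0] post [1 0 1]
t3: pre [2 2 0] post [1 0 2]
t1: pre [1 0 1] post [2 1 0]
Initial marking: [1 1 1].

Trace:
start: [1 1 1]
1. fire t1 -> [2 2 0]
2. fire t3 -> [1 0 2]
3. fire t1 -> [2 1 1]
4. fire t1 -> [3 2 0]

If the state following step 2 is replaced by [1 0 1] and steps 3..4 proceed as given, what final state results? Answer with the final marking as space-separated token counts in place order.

state after step 2 := [1 0 1]
3. fire t1 -> [2 1 0]
4. fire t1 -> [2 1 0]

2 1 0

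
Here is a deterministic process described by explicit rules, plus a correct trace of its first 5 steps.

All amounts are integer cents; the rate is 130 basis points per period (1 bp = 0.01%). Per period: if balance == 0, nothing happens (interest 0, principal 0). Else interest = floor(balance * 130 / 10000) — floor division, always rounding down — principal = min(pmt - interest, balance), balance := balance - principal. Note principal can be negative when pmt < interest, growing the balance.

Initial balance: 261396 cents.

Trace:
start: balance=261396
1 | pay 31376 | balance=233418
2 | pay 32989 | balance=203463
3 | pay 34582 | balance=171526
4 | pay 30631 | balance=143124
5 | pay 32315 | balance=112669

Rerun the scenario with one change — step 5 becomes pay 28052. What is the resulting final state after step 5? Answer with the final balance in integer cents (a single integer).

(re-executing from step 5 with the substitution; state before step 5: balance=143124)
5 | pay 28052 | balance=116932

116932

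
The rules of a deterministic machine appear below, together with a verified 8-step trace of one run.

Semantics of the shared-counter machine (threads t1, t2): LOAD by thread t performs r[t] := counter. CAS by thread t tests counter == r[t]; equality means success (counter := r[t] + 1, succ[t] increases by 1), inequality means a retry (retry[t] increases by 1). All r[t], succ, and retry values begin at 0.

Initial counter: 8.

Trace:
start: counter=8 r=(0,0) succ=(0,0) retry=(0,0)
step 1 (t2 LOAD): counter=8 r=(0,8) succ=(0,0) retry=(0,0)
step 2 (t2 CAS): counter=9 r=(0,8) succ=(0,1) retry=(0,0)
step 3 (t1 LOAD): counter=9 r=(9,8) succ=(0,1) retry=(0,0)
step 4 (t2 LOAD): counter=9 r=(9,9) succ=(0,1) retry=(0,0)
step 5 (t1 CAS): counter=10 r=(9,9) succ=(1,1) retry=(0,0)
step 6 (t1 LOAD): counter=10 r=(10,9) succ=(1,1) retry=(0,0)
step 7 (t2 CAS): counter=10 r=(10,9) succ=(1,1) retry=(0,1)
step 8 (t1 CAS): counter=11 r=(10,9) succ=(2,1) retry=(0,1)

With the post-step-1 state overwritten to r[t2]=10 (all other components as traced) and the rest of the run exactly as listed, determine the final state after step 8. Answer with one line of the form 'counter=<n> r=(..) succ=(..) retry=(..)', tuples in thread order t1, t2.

state after step 1 := counter=8 r=(0,10) succ=(0,0) retry=(0,0)
step 2 (t2 CAS): counter=8 r=(0,10) succ=(0,0) retry=(0,1)
step 3 (t1 LOAD): counter=8 r=(8,10) succ=(0,0) retry=(0,1)
step 4 (t2 LOAD): counter=8 r=(8,8) succ=(0,0) retry=(0,1)
step 5 (t1 CAS): counter=9 r=(8,8) succ=(1,0) retry=(0,1)
step 6 (t1 LOAD): counter=9 r=(9,8) succ=(1,0) retry=(0,1)
step 7 (t2 CAS): counter=9 r=(9,8) succ=(1,0) retry=(0,2)
step 8 (t1 CAS): counter=10 r=(9,8) succ=(2,0) retry=(0,2)

counter=10 r=(9,8) succ=(2,0) retry=(0,2)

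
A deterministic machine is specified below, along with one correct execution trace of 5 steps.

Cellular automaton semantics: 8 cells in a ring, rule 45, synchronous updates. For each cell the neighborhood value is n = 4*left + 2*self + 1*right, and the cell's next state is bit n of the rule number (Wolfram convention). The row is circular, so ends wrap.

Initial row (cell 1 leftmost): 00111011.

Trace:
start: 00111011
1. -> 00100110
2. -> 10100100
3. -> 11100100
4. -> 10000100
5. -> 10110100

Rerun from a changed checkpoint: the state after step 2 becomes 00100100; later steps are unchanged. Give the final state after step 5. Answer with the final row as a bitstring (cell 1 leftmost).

state after step 2 := 00100100
3. -> 10100101
4. -> 01100111
5. -> 11000100

11000100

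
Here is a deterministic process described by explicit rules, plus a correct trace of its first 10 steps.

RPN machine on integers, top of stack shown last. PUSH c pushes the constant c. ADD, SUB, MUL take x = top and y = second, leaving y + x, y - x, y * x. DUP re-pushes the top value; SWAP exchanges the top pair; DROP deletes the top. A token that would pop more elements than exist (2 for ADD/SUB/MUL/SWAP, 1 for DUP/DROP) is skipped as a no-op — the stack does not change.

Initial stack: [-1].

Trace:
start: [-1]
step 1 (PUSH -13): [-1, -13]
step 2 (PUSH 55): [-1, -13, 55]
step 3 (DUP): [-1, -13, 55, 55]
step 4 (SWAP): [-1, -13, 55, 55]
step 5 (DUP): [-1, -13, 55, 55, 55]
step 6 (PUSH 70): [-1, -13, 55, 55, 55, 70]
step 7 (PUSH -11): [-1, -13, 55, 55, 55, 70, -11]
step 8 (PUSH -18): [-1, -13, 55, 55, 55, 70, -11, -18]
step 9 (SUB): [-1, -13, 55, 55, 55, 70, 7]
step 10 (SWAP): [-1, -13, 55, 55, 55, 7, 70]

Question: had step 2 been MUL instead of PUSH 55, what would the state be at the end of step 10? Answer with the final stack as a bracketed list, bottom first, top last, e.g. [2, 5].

(re-executing from step 2 with the substitution; state before step 2: [-1, -13])
step 2 (MUL): [13]
step 3 (DUP): [13, 13]
step 4 (SWAP): [13, 13]
step 5 (DUP): [13, 13, 13]
step 6 (PUSH 70): [13, 13, 13, 70]
step 7 (PUSH -11): [13, 13, 13, 70, -11]
step 8 (PUSH -18): [13, 13, 13, 70, -11, -18]
step 9 (SUB): [13, 13, 13, 70, 7]
step 10 (SWAP): [13, 13, 13, 7, 70]

[13, 13, 13, 7, 70]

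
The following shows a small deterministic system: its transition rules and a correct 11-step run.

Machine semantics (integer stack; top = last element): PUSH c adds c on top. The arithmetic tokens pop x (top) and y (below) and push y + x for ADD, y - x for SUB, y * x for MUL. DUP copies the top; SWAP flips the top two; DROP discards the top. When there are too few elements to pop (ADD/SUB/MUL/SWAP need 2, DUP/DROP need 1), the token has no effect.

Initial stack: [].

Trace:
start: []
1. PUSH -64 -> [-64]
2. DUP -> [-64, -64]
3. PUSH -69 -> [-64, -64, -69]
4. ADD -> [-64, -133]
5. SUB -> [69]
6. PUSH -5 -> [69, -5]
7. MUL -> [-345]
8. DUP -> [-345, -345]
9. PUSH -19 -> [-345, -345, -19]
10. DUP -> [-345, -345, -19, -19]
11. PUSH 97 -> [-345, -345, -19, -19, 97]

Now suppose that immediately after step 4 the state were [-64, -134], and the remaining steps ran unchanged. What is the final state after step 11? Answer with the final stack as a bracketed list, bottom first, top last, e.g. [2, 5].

[-350, -350, -19, -19, 97]

state after step 4 := [-64, -134]
5. SUB -> [70]
6. PUSH -5 -> [70, -5]
7. MUL -> [-350]
8. DUP -> [-350, -350]
9. PUSH -19 -> [-350, -350, -19]
10. DUP -> [-350, -350, -19, -19]
11. PUSH 97 -> [-350, -350, -19, -19, 97]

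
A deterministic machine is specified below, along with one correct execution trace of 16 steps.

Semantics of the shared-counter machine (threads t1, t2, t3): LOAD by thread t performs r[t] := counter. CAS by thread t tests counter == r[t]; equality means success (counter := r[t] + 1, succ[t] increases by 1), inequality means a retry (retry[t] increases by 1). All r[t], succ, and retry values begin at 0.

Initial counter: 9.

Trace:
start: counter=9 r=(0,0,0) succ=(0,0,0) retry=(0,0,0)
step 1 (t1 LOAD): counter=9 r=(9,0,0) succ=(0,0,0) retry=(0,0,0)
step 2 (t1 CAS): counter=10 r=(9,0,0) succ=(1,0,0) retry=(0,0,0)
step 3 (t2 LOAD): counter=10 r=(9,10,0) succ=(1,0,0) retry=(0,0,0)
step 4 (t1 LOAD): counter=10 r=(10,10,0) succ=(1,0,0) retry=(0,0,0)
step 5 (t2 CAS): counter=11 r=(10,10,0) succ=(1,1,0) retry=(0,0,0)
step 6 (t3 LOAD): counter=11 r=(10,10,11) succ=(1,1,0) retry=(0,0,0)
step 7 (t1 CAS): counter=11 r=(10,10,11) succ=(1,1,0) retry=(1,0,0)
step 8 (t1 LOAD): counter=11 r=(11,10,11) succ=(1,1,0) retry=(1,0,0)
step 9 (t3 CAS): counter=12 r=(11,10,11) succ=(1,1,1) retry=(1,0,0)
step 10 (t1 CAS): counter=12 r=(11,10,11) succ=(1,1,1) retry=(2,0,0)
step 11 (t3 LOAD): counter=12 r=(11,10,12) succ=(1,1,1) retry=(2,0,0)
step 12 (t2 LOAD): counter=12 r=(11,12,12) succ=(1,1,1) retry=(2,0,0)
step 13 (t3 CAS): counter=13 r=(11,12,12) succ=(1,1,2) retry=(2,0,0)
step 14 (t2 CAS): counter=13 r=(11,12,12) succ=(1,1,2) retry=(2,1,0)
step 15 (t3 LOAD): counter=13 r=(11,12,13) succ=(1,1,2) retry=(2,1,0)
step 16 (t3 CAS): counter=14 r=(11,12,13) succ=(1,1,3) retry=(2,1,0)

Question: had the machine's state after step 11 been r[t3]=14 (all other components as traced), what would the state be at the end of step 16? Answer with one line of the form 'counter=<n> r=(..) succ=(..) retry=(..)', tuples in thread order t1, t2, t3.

state after step 11 := counter=12 r=(11,10,14) succ=(1,1,1) retry=(2,0,0)
step 12 (t2 LOAD): counter=12 r=(11,12,14) succ=(1,1,1) retry=(2,0,0)
step 13 (t3 CAS): counter=12 r=(11,12,14) succ=(1,1,1) retry=(2,0,1)
step 14 (t2 CAS): counter=13 r=(11,12,14) succ=(1,2,1) retry=(2,0,1)
step 15 (t3 LOAD): counter=13 r=(11,12,13) succ=(1,2,1) retry=(2,0,1)
step 16 (t3 CAS): counter=14 r=(11,12,13) succ=(1,2,2) retry=(2,0,1)

counter=14 r=(11,12,13) succ=(1,2,2) retry=(2,0,1)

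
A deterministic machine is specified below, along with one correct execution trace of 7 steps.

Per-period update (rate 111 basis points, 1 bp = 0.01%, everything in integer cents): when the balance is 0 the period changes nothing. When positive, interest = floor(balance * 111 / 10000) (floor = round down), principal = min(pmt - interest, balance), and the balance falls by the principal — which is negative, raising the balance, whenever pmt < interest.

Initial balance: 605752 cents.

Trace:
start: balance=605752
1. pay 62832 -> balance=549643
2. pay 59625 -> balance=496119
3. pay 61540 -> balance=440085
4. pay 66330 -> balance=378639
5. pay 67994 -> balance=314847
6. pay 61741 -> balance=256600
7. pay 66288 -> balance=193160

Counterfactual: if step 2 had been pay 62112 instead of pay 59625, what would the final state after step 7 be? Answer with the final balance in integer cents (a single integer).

(re-executing from step 2 with the substitution; state before step 2: balance=549643)
2. pay 62112 -> balance=493632
3. pay 61540 -> balance=437571
4. pay 66330 -> balance=376098
5. pay 67994 -> balance=312278
6. pay 61741 -> balance=254003
7. pay 66288 -> balance=190534

190534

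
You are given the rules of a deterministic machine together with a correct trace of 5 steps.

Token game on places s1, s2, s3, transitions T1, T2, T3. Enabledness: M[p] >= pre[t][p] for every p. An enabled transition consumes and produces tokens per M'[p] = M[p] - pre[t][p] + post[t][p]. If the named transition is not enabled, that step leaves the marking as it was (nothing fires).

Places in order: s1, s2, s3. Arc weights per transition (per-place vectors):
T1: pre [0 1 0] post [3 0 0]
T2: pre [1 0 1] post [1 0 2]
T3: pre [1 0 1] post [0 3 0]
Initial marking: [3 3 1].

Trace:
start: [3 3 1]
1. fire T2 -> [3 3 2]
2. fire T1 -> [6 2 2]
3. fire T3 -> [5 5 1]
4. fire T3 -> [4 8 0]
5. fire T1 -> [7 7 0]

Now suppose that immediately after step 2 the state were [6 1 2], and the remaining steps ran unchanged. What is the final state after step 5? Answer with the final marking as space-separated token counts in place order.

7 6 0

state after step 2 := [6 1 2]
3. fire T3 -> [5 4 1]
4. fire T3 -> [4 7 0]
5. fire T1 -> [7 6 0]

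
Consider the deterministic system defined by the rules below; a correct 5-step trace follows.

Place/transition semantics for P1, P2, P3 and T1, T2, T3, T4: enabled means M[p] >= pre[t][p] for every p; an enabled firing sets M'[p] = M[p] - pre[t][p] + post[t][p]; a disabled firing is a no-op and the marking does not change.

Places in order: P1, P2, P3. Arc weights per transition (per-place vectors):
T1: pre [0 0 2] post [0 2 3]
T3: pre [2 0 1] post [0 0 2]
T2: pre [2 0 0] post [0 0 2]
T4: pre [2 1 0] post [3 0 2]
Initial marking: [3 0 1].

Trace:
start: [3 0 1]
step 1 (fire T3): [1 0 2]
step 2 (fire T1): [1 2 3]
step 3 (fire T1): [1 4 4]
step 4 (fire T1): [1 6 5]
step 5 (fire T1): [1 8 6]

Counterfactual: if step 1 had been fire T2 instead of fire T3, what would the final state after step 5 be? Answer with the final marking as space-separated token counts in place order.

(re-executing from step 1 with the substitution; state before step 1: [3 0 1])
step 1 (fire T2): [1 0 3]
step 2 (fire T1): [1 2 4]
step 3 (fire T1): [1 4 5]
step 4 (fire T1): [1 6 6]
step 5 (fire T1): [1 8 7]

1 8 7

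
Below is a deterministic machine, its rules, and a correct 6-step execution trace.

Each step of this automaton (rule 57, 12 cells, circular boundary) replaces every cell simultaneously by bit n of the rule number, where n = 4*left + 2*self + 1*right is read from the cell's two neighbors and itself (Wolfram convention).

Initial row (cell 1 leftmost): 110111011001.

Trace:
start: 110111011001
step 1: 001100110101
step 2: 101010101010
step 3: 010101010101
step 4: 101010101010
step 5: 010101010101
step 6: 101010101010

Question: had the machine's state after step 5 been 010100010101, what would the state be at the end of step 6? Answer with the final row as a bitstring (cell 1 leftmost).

state after step 5 := 010100010101
step 6: 101011001010

101011001010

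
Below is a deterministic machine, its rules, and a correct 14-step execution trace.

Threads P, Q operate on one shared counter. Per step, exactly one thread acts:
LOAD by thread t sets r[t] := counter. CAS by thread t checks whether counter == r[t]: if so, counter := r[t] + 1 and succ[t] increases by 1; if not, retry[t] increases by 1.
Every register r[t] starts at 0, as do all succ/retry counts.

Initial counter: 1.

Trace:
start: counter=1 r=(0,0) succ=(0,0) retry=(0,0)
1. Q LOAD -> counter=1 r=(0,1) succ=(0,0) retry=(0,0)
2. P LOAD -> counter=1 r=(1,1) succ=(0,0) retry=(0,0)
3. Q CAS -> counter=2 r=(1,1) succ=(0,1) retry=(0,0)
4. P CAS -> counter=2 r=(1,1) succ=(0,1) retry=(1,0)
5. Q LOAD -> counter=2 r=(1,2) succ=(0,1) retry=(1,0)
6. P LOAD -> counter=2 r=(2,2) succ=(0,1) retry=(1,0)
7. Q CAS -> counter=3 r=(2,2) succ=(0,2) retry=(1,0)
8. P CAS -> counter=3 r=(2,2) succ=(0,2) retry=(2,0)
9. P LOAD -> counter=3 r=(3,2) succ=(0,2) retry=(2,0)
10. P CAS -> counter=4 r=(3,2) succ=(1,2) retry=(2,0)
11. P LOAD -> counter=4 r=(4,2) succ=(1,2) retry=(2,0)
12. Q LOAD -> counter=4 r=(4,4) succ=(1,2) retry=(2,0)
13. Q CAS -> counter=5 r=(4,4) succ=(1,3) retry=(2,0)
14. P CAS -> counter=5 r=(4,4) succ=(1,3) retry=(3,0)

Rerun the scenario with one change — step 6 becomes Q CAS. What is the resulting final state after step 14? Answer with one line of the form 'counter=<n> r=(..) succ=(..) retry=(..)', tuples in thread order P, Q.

(re-executing from step 6 with the substitution; state before step 6: counter=2 r=(1,2) succ=(0,1) retry=(1,0))
6. Q CAS -> counter=3 r=(1,2) succ=(0,2) retry=(1,0)
7. Q CAS -> counter=3 r=(1,2) succ=(0,2) retry=(1,1)
8. P CAS -> counter=3 r=(1,2) succ=(0,2) retry=(2,1)
9. P LOAD -> counter=3 r=(3,2) succ=(0,2) retry=(2,1)
10. P CAS -> counter=4 r=(3,2) succ=(1,2) retry=(2,1)
11. P LOAD -> counter=4 r=(4,2) succ=(1,2) retry=(2,1)
12. Q LOAD -> counter=4 r=(4,4) succ=(1,2) retry=(2,1)
13. Q CAS -> counter=5 r=(4,4) succ=(1,3) retry=(2,1)
14. P CAS -> counter=5 r=(4,4) succ=(1,3) retry=(3,1)

counter=5 r=(4,4) succ=(1,3) retry=(3,1)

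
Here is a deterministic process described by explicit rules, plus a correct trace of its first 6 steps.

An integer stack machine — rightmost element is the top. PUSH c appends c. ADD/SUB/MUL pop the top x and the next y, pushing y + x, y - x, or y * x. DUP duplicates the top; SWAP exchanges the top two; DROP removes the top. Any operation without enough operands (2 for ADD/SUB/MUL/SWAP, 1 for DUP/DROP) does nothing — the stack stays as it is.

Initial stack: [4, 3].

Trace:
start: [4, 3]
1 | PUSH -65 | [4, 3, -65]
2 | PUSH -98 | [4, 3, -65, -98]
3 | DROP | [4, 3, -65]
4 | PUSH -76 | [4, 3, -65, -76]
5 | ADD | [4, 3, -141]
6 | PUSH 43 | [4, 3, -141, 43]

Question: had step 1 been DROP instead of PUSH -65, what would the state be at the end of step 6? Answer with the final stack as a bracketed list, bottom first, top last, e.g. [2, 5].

(re-executing from step 1 with the substitution; state before step 1: [4, 3])
1 | DROP | [4]
2 | PUSH -98 | [4, -98]
3 | DROP | [4]
4 | PUSH -76 | [4, -76]
5 | ADD | [-72]
6 | PUSH 43 | [-72, 43]

[-72, 43]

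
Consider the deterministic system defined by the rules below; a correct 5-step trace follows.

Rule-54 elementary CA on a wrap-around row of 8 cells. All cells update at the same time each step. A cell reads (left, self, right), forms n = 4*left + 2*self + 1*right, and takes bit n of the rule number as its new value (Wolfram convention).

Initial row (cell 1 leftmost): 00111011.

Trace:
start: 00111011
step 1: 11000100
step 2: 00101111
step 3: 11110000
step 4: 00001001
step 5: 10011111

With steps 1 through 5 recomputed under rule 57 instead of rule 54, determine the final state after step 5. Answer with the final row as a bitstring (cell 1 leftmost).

(re-executing steps 1..5 under rule 57; state before step 1: 00111011)
step 1: 10100110
step 2: 01010101
step 3: 10101010
step 4: 01010101
step 5: 10101010

10101010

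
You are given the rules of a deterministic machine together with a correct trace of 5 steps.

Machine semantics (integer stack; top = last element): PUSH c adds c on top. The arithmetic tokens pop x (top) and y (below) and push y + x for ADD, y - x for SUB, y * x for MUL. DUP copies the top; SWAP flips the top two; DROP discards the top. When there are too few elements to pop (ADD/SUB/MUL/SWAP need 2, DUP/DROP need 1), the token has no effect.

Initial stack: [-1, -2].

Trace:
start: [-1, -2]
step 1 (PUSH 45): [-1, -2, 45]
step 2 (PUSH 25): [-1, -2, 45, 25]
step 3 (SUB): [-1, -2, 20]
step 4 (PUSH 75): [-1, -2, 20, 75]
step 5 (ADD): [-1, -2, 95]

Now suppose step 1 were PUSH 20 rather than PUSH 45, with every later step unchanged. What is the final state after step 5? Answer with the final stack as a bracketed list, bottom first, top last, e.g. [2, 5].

(re-executing from step 1 with the substitution; state before step 1: [-1, -2])
step 1 (PUSH 20): [-1, -2, 20]
step 2 (PUSH 25): [-1, -2, 20, 25]
step 3 (SUB): [-1, -2, -5]
step 4 (PUSH 75): [-1, -2, -5, 75]
step 5 (ADD): [-1, -2, 70]

[-1, -2, 70]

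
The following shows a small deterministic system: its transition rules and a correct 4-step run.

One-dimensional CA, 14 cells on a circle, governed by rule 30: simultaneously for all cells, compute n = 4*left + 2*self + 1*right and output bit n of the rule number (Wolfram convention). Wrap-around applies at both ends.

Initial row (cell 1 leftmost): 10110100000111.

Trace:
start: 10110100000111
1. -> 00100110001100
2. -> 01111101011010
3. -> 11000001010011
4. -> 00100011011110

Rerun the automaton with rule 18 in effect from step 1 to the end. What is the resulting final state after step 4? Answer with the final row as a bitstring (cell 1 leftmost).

(re-executing steps 1..4 under rule 18; state before step 1: 10110100000111)
1. -> 00000010001000
2. -> 00000101010100
3. -> 00001000000010
4. -> 00010100000101

00010100000101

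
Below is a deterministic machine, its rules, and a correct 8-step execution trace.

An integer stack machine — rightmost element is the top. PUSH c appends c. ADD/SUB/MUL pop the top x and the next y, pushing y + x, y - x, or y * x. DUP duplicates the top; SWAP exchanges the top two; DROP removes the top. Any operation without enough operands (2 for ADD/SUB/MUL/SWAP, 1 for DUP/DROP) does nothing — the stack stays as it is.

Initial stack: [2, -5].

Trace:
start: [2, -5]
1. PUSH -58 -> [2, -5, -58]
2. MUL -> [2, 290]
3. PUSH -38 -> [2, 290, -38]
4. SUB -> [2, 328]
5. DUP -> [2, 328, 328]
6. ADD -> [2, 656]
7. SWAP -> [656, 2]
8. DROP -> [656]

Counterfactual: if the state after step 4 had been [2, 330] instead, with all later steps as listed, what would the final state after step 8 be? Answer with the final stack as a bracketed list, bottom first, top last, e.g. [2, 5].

[660]

state after step 4 := [2, 330]
5. DUP -> [2, 330, 330]
6. ADD -> [2, 660]
7. SWAP -> [660, 2]
8. DROP -> [660]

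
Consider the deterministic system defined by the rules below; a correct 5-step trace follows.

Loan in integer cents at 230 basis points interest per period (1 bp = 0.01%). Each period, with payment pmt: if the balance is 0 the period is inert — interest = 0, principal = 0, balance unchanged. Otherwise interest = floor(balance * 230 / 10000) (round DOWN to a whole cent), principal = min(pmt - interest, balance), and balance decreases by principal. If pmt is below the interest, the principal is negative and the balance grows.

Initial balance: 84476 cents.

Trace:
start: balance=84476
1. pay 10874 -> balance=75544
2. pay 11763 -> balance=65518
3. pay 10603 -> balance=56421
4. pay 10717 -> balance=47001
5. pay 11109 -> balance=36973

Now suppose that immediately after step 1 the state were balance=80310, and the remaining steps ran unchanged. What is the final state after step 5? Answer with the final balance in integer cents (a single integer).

42194

state after step 1 := balance=80310
2. pay 11763 -> balance=70394
3. pay 10603 -> balance=61410
4. pay 10717 -> balance=52105
5. pay 11109 -> balance=42194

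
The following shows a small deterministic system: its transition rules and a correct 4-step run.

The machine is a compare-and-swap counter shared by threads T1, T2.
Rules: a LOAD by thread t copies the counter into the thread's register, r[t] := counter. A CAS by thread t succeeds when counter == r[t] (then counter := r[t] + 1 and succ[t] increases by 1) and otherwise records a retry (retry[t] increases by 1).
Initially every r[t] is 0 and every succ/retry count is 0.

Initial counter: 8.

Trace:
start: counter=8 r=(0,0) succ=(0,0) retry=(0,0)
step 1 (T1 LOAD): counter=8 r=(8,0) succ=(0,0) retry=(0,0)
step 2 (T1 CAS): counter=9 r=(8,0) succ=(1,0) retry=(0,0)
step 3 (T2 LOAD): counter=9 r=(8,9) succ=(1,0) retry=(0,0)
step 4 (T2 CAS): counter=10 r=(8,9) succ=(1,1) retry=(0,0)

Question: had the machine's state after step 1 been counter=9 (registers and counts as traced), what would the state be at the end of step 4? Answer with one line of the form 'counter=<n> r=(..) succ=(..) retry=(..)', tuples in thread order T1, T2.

counter=10 r=(8,9) succ=(0,1) retry=(1,0)

state after step 1 := counter=9 r=(8,0) succ=(0,0) retry=(0,0)
step 2 (T1 CAS): counter=9 r=(8,0) succ=(0,0) retry=(1,0)
step 3 (T2 LOAD): counter=9 r=(8,9) succ=(0,0) retry=(1,0)
step 4 (T2 CAS): counter=10 r=(8,9) succ=(0,1) retry=(1,0)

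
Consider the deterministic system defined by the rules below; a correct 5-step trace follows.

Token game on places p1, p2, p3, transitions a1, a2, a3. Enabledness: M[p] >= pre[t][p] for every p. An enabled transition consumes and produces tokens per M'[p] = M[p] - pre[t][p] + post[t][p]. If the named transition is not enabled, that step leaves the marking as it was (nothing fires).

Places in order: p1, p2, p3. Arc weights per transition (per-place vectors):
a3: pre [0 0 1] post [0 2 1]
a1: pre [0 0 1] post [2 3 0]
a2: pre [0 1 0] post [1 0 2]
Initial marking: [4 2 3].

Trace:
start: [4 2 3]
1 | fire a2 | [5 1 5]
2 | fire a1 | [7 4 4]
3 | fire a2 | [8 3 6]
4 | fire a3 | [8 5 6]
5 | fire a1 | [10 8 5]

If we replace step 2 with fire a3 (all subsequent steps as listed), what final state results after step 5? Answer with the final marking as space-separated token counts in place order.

(re-executing from step 2 with the substitution; state before step 2: [5 1 5])
2 | fire a3 | [5 3 5]
3 | fire a2 | [6 2 7]
4 | fire a3 | [6 4 7]
5 | fire a1 | [8 7 6]

8 7 6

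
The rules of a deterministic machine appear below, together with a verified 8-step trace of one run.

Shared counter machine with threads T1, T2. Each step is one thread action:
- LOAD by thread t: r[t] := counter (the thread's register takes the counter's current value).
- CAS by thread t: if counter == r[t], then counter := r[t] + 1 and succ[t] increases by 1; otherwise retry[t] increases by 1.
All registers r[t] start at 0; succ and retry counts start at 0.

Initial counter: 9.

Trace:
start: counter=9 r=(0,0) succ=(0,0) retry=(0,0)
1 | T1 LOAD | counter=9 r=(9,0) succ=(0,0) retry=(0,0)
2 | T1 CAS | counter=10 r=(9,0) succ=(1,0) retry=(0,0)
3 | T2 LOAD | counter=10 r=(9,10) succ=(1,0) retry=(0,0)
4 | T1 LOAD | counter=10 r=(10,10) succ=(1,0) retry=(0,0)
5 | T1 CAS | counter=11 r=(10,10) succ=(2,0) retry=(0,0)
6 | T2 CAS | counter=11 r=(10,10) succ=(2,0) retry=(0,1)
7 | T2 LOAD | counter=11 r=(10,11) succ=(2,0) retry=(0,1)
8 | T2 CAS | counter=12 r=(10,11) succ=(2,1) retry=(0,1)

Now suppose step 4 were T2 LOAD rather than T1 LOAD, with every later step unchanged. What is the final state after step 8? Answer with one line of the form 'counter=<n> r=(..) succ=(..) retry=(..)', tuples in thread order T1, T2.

counter=12 r=(9,11) succ=(1,2) retry=(1,0)

(re-executing from step 4 with the substitution; state before step 4: counter=10 r=(9,10) succ=(1,0) retry=(0,0))
4 | T2 LOAD | counter=10 r=(9,10) succ=(1,0) retry=(0,0)
5 | T1 CAS | counter=10 r=(9,10) succ=(1,0) retry=(1,0)
6 | T2 CAS | counter=11 r=(9,10) succ=(1,1) retry=(1,0)
7 | T2 LOAD | counter=11 r=(9,11) succ=(1,1) retry=(1,0)
8 | T2 CAS | counter=12 r=(9,11) succ=(1,2) retry=(1,0)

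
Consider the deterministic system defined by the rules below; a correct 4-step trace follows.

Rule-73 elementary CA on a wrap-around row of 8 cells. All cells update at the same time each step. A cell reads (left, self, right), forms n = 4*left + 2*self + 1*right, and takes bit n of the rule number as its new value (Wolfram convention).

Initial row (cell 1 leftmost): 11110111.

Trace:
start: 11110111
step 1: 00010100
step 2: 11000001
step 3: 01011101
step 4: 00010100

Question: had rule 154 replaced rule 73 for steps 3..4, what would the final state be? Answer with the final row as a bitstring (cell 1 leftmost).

00010111

(re-executing steps 3..4 under rule 154; state before step 3: 11000001)
step 3: 10100011
step 4: 00010111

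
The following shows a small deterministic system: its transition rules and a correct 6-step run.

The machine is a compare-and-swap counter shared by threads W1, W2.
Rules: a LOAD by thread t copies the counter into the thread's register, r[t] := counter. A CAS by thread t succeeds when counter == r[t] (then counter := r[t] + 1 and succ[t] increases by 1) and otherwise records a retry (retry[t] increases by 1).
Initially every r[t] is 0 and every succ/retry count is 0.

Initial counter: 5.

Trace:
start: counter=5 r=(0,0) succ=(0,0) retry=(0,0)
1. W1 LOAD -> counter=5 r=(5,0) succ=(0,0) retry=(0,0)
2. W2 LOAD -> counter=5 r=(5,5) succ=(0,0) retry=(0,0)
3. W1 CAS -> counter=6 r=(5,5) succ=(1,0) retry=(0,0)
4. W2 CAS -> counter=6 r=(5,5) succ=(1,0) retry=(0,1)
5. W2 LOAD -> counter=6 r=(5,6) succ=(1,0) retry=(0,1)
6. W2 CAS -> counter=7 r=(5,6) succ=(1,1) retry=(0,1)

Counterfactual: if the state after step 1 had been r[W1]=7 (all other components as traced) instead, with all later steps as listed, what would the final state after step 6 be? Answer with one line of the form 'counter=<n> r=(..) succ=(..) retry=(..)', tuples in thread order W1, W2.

counter=7 r=(7,6) succ=(0,2) retry=(1,0)

state after step 1 := counter=5 r=(7,0) succ=(0,0) retry=(0,0)
2. W2 LOAD -> counter=5 r=(7,5) succ=(0,0) retry=(0,0)
3. W1 CAS -> counter=5 r=(7,5) succ=(0,0) retry=(1,0)
4. W2 CAS -> counter=6 r=(7,5) succ=(0,1) retry=(1,0)
5. W2 LOAD -> counter=6 r=(7,6) succ=(0,1) retry=(1,0)
6. W2 CAS -> counter=7 r=(7,6) succ=(0,2) retry=(1,0)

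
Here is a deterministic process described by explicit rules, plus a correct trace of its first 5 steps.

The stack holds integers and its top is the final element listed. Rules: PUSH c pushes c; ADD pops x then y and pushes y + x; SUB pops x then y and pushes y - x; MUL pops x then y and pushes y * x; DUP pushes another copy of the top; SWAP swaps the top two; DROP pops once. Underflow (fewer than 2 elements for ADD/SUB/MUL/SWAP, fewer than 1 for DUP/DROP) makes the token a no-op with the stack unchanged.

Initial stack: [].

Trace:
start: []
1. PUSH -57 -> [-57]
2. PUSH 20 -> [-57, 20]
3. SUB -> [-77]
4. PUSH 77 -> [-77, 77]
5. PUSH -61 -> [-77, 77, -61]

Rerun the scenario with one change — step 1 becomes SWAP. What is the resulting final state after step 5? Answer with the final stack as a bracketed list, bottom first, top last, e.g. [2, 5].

[20, 77, -61]

(re-executing from step 1 with the substitution; state before step 1: [])
1. SWAP -> []
2. PUSH 20 -> [20]
3. SUB -> [20]
4. PUSH 77 -> [20, 77]
5. PUSH -61 -> [20, 77, -61]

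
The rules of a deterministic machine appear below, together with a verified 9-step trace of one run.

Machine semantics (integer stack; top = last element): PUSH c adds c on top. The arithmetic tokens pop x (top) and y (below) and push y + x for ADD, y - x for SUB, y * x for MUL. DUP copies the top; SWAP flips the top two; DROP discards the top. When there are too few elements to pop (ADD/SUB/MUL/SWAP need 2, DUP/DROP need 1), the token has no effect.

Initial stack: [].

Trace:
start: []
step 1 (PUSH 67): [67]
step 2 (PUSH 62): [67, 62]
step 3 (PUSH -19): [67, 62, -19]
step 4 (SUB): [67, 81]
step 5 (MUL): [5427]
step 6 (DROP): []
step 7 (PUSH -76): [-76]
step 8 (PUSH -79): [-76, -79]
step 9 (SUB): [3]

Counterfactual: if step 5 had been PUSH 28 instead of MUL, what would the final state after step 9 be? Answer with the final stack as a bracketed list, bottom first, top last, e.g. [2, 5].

[67, 81, 3]

(re-executing from step 5 with the substitution; state before step 5: [67, 81])
step 5 (PUSH 28): [67, 81, 28]
step 6 (DROP): [67, 81]
step 7 (PUSH -76): [67, 81, -76]
step 8 (PUSH -79): [67, 81, -76, -79]
step 9 (SUB): [67, 81, 3]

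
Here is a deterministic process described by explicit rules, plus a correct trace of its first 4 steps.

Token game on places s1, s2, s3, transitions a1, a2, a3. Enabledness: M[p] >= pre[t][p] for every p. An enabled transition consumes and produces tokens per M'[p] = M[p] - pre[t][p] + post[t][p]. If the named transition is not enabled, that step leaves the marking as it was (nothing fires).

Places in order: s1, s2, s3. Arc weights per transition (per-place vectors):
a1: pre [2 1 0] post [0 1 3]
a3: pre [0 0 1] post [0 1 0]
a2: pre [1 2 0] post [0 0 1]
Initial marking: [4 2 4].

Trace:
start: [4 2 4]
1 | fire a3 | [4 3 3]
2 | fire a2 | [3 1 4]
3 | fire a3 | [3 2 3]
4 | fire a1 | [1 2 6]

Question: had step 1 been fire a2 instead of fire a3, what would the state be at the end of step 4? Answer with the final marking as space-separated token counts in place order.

1 1 7

(re-executing from step 1 with the substitution; state before step 1: [4 2 4])
1 | fire a2 | [3 0 5]
2 | fire a2 | [3 0 5]
3 | fire a3 | [3 1 4]
4 | fire a1 | [1 1 7]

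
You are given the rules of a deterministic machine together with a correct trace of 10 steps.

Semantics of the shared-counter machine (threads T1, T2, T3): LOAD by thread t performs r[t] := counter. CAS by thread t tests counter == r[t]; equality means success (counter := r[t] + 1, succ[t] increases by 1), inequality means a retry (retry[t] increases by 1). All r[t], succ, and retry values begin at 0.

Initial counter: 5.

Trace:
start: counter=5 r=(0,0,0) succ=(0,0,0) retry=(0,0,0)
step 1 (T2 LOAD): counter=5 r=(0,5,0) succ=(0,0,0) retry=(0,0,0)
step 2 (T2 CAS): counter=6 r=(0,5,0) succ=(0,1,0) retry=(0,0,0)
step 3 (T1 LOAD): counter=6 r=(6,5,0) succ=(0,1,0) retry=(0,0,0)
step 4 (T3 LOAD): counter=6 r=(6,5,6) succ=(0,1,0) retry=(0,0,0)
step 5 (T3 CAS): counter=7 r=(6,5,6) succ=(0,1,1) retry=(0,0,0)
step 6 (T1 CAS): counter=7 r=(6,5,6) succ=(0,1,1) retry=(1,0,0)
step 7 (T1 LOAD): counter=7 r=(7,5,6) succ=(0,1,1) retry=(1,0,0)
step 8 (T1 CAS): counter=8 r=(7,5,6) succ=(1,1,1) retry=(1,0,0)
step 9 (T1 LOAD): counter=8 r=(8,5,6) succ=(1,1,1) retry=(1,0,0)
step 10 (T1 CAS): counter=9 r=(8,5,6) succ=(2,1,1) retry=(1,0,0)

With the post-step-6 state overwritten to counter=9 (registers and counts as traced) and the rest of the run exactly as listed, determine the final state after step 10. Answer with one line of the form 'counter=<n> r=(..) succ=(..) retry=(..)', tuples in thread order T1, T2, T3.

state after step 6 := counter=9 r=(6,5,6) succ=(0,1,1) retry=(1,0,0)
step 7 (T1 LOAD): counter=9 r=(9,5,6) succ=(0,1,1) retry=(1,0,0)
step 8 (T1 CAS): counter=10 r=(9,5,6) succ=(1,1,1) retry=(1,0,0)
step 9 (T1 LOAD): counter=10 r=(10,5,6) succ=(1,1,1) retry=(1,0,0)
step 10 (T1 CAS): counter=11 r=(10,5,6) succ=(2,1,1) retry=(1,0,0)

counter=11 r=(10,5,6) succ=(2,1,1) retry=(1,0,0)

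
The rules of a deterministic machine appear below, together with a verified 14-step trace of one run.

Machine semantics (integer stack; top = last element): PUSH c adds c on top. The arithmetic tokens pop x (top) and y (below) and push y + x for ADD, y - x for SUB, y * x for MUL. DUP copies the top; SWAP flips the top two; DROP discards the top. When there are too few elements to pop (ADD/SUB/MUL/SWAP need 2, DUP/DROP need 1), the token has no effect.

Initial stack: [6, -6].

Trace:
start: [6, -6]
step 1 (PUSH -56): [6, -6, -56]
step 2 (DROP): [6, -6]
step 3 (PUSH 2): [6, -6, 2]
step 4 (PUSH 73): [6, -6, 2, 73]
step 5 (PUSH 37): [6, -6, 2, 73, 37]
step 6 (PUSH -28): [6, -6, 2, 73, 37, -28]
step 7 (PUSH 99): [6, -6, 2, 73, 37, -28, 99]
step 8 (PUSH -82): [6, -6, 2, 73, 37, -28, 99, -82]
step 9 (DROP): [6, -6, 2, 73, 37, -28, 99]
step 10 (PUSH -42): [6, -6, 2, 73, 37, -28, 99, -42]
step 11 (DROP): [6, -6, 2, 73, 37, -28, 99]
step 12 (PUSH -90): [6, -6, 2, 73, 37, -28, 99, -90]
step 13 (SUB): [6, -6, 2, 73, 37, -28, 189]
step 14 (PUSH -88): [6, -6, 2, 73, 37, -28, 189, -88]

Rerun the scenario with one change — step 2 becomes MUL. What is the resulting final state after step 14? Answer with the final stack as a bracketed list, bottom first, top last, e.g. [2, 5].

(re-executing from step 2 with the substitution; state before step 2: [6, -6, -56])
step 2 (MUL): [6, 336]
step 3 (PUSH 2): [6, 336, 2]
step 4 (PUSH 73): [6, 336, 2, 73]
step 5 (PUSH 37): [6, 336, 2, 73, 37]
step 6 (PUSH -28): [6, 336, 2, 73, 37, -28]
step 7 (PUSH 99): [6, 336, 2, 73, 37, -28, 99]
step 8 (PUSH -82): [6, 336, 2, 73, 37, -28, 99, -82]
step 9 (DROP): [6, 336, 2, 73, 37, -28, 99]
step 10 (PUSH -42): [6, 336, 2, 73, 37, -28, 99, -42]
step 11 (DROP): [6, 336, 2, 73, 37, -28, 99]
step 12 (PUSH -90): [6, 336, 2, 73, 37, -28, 99, -90]
step 13 (SUB): [6, 336, 2, 73, 37, -28, 189]
step 14 (PUSH -88): [6, 336, 2, 73, 37, -28, 189, -88]

[6, 336, 2, 73, 37, -28, 189, -88]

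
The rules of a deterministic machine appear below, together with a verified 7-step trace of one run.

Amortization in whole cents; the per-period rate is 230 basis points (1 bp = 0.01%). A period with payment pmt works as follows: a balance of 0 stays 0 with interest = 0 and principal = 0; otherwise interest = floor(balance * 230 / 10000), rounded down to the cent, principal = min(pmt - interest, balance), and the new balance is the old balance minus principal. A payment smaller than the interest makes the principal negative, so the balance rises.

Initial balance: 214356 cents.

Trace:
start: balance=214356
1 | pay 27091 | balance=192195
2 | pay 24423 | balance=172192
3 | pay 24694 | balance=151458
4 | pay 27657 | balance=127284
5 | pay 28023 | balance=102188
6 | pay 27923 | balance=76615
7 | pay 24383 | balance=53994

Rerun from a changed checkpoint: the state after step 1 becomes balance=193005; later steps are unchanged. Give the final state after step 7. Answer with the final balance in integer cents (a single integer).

54923

state after step 1 := balance=193005
2 | pay 24423 | balance=173021
3 | pay 24694 | balance=152306
4 | pay 27657 | balance=128152
5 | pay 28023 | balance=103076
6 | pay 27923 | balance=77523
7 | pay 24383 | balance=54923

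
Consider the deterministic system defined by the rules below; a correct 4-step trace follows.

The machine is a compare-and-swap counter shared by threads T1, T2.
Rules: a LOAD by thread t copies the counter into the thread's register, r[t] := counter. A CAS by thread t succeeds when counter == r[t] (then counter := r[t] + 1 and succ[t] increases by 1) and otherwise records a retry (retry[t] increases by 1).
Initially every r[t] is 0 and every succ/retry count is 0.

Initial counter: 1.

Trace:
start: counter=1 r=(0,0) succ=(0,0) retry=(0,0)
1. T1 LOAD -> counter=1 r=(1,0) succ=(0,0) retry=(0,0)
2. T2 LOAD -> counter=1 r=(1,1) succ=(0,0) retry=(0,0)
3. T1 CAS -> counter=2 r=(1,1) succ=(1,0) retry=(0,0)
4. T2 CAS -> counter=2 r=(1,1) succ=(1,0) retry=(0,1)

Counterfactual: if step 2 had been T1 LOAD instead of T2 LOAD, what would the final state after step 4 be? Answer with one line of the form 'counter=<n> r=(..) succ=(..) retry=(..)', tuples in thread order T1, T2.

counter=2 r=(1,0) succ=(1,0) retry=(0,1)

(re-executing from step 2 with the substitution; state before step 2: counter=1 r=(1,0) succ=(0,0) retry=(0,0))
2. T1 LOAD -> counter=1 r=(1,0) succ=(0,0) retry=(0,0)
3. T1 CAS -> counter=2 r=(1,0) succ=(1,0) retry=(0,0)
4. T2 CAS -> counter=2 r=(1,0) succ=(1,0) retry=(0,1)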